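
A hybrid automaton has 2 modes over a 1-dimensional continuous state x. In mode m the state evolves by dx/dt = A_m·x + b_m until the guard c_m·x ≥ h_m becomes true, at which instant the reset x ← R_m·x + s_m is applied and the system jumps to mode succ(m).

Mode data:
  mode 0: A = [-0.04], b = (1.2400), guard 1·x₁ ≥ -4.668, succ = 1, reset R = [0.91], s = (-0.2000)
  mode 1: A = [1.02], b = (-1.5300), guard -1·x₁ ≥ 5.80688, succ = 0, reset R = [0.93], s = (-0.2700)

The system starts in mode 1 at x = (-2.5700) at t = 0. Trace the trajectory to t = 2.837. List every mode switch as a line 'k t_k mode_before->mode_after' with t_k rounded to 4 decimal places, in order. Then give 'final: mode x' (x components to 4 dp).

Mode 1: guard c·x = 5.8069 hit at Δt = 0.5737 (t = 0.5737), x⁻ = (-5.8069) → reset → x⁺ = (-5.6704), jump to mode 0
Mode 0: guard c·x = -4.6680 hit at Δt = 0.6929 (t = 1.2666), x⁻ = (-4.6680) → reset → x⁺ = (-4.4479), jump to mode 1
Mode 1: guard c·x = 5.8069 hit at Δt = 0.2017 (t = 1.4683), x⁻ = (-5.8069) → reset → x⁺ = (-5.6704), jump to mode 0
Mode 0: guard c·x = -4.6680 hit at Δt = 0.6929 (t = 2.1612), x⁻ = (-4.6680) → reset → x⁺ = (-4.4479), jump to mode 1
Mode 1: guard c·x = 5.8069 hit at Δt = 0.2017 (t = 2.3630), x⁻ = (-5.8069) → reset → x⁺ = (-5.6704), jump to mode 0
Mode 0: flow for 0.4740 to horizon, guard not reached → x = (-4.9817)

1 0.5737 1->0
2 1.2666 0->1
3 1.4683 1->0
4 2.1612 0->1
5 2.3630 1->0
final: 0 -4.9817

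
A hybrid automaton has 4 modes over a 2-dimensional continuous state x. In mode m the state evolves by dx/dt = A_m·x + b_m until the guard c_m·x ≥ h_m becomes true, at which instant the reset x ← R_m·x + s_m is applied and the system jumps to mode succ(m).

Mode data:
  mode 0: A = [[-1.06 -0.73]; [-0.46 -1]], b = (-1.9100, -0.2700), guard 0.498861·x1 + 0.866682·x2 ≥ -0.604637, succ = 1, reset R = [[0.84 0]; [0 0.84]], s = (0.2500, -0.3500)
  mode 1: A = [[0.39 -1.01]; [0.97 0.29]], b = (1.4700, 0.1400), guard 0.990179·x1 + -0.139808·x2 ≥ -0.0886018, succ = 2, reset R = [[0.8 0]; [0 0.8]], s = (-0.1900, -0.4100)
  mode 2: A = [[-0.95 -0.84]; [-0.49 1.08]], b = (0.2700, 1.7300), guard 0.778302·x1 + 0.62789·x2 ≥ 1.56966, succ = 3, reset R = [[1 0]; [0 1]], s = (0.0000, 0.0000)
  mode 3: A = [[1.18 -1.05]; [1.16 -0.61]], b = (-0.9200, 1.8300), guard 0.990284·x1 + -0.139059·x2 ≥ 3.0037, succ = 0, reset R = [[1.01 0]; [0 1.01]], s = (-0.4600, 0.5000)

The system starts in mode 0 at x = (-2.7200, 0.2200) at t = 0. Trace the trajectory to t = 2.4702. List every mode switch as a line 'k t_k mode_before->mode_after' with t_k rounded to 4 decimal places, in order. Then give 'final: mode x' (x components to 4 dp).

1 1.1281 0->1
2 2.1371 1->2
final: 2 0.0506 -0.8683

Mode 0: guard c·x = -0.6046 hit at Δt = 1.1281 (t = 1.1281), x⁻ = (-2.3315, 0.6444) → reset → x⁺ = (-1.7085, 0.1913), jump to mode 1
Mode 1: guard c·x = -0.0886 hit at Δt = 1.0090 (t = 2.1371), x⁻ = (-0.2131, -0.8758) → reset → x⁺ = (-0.3605, -1.1106), jump to mode 2
Mode 2: flow for 0.3331 to horizon, guard not reached → x = (0.0506, -0.8683)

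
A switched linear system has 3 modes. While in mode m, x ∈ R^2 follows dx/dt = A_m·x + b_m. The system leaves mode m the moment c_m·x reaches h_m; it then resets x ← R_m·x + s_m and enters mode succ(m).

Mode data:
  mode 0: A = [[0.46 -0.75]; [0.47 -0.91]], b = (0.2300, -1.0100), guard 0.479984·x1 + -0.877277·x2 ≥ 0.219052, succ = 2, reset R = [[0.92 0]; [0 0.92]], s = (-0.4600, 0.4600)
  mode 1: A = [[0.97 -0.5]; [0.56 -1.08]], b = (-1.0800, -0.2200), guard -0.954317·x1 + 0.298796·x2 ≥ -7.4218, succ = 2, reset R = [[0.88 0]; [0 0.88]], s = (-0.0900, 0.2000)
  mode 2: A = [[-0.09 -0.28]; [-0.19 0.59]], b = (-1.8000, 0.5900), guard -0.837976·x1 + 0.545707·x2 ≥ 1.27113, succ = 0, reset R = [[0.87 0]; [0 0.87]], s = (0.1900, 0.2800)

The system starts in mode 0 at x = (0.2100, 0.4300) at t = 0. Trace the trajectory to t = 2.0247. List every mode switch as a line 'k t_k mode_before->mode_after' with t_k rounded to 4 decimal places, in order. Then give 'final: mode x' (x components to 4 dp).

Mode 0: guard c·x = 0.2191 hit at Δt = 0.4868 (t = 0.4868), x⁻ = (0.3201, -0.0746) → reset → x⁺ = (-0.1655, 0.3914), jump to mode 2
Mode 2: guard c·x = 1.2711 hit at Δt = 0.4216 (t = 0.9084), x⁻ = (-0.9735, 0.8345) → reset → x⁺ = (-0.6569, 1.0060), jump to mode 0
Mode 0: flow for 1.1163 to horizon, guard not reached → x = (-0.8991, -0.6401)

1 0.4868 0->2
2 0.9084 2->0
final: 0 -0.8991 -0.6401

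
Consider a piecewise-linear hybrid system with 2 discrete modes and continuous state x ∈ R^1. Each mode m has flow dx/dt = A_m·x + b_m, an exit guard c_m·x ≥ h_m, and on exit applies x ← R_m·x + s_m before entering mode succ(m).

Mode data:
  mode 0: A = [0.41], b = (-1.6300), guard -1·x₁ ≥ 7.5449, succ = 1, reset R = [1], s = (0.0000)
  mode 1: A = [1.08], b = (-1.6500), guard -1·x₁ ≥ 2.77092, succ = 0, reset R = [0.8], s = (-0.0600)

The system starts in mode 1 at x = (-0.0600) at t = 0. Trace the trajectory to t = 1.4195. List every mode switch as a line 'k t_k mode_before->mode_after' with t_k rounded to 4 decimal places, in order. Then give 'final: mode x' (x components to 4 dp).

1 0.9222 1->0
final: 0 -3.6908

Mode 1: guard c·x = 2.7709 hit at Δt = 0.9222 (t = 0.9222), x⁻ = (-2.7709) → reset → x⁺ = (-2.2767), jump to mode 0
Mode 0: flow for 0.4973 to horizon, guard not reached → x = (-3.6908)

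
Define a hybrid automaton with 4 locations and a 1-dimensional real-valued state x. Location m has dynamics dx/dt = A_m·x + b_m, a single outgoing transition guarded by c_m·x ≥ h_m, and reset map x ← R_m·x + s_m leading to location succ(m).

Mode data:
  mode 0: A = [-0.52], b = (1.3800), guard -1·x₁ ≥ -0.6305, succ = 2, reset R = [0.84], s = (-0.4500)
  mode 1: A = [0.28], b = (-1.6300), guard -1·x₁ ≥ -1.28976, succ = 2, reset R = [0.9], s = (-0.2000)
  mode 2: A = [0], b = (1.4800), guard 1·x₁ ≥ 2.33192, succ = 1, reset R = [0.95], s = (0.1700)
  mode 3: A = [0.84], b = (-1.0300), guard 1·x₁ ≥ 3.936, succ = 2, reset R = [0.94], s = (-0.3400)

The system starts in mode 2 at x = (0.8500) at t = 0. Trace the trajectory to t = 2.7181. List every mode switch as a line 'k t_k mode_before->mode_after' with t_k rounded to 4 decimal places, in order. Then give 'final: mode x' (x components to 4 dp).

Mode 2: guard c·x = 2.3319 hit at Δt = 1.0013 (t = 1.0013), x⁻ = (2.3319) → reset → x⁺ = (2.3853), jump to mode 1
Mode 1: guard c·x = -1.2898 hit at Δt = 0.9884 (t = 1.9897), x⁻ = (1.2898) → reset → x⁺ = (0.9608), jump to mode 2
Mode 2: flow for 0.7284 to horizon, guard not reached → x = (2.0388)

1 1.0013 2->1
2 1.9897 1->2
final: 2 2.0388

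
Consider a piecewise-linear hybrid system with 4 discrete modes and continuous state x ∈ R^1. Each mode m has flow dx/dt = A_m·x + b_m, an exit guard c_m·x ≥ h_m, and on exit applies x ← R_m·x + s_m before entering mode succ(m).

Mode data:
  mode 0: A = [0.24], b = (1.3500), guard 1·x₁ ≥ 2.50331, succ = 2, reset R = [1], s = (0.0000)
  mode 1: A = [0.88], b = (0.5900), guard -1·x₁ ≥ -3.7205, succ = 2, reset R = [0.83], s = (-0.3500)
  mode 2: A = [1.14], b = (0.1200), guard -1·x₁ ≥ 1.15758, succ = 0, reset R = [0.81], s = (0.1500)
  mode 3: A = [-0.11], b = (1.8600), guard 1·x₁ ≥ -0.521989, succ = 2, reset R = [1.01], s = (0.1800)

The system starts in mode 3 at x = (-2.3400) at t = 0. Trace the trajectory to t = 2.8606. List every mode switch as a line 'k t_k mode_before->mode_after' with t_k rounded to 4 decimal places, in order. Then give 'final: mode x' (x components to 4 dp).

Mode 3: guard c·x = -0.5220 hit at Δt = 0.9019 (t = 0.9019), x⁻ = (-0.5220) → reset → x⁺ = (-0.3472), jump to mode 2
Mode 2: guard c·x = 1.1576 hit at Δt = 1.2895 (t = 2.1914), x⁻ = (-1.1576) → reset → x⁺ = (-0.7876), jump to mode 0
Mode 0: flow for 0.6692 to horizon, guard not reached → x = (0.0551)

1 0.9019 3->2
2 2.1914 2->0
final: 0 0.0551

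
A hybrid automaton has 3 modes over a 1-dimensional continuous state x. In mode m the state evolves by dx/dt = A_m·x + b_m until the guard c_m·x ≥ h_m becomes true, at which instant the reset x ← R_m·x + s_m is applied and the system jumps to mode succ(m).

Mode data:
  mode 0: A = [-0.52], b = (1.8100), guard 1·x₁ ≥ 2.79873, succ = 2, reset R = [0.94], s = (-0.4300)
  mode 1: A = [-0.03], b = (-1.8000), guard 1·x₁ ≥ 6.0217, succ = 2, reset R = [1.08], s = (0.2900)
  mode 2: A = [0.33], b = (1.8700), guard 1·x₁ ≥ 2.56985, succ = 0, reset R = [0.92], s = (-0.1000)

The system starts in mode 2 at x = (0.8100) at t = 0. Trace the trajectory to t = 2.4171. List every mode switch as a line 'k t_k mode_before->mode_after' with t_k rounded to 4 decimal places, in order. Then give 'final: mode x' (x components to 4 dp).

Mode 2: guard c·x = 2.5699 hit at Δt = 0.7284 (t = 0.7284), x⁻ = (2.5699) → reset → x⁺ = (2.2643), jump to mode 0
Mode 0: guard c·x = 2.7987 hit at Δt = 1.1128 (t = 1.8412), x⁻ = (2.7987) → reset → x⁺ = (2.2008), jump to mode 2
Mode 2: guard c·x = 2.5699 hit at Δt = 0.1389 (t = 1.9801), x⁻ = (2.5699) → reset → x⁺ = (2.2643), jump to mode 0
Mode 0: flow for 0.4370 to horizon, guard not reached → x = (2.5115)

1 0.7284 2->0
2 1.8412 0->2
3 1.9801 2->0
final: 0 2.5115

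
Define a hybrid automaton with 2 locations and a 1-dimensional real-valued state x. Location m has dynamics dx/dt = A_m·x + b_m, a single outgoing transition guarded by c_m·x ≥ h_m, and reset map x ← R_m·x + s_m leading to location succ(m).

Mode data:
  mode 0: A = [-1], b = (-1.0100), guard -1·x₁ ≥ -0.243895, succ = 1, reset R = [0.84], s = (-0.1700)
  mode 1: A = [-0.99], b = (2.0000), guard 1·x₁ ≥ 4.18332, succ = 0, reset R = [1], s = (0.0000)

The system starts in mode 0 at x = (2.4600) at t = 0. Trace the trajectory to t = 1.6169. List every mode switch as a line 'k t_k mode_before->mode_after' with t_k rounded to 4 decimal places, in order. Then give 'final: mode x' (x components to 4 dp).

1 1.0179 0->1
final: 1 0.9230

Mode 0: guard c·x = -0.2439 hit at Δt = 1.0179 (t = 1.0179), x⁻ = (0.2439) → reset → x⁺ = (0.0349), jump to mode 1
Mode 1: flow for 0.5990 to horizon, guard not reached → x = (0.9230)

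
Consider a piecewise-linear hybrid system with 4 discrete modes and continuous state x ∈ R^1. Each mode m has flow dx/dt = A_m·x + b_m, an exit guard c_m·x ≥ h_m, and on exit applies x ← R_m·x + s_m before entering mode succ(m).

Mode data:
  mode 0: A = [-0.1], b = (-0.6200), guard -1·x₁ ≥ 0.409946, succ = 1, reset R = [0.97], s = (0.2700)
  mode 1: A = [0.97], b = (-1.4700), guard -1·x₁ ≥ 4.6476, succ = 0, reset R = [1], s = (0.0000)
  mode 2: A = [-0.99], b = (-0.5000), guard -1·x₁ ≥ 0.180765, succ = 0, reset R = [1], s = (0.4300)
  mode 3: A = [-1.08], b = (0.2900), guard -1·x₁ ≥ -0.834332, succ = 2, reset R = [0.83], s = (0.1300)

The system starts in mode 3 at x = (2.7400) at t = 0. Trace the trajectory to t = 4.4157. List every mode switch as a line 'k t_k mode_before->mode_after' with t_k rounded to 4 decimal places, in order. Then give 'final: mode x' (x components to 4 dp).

1 1.3651 3->2
2 2.7888 2->0
3 3.8670 0->1
final: 1 -1.2823

Mode 3: guard c·x = -0.8343 hit at Δt = 1.3651 (t = 1.3651), x⁻ = (0.8343) → reset → x⁺ = (0.8225), jump to mode 2
Mode 2: guard c·x = 0.1808 hit at Δt = 1.4237 (t = 2.7888), x⁻ = (-0.1808) → reset → x⁺ = (0.2492), jump to mode 0
Mode 0: guard c·x = 0.4099 hit at Δt = 1.0782 (t = 3.8670), x⁻ = (-0.4099) → reset → x⁺ = (-0.1276), jump to mode 1
Mode 1: flow for 0.5487 to horizon, guard not reached → x = (-1.2823)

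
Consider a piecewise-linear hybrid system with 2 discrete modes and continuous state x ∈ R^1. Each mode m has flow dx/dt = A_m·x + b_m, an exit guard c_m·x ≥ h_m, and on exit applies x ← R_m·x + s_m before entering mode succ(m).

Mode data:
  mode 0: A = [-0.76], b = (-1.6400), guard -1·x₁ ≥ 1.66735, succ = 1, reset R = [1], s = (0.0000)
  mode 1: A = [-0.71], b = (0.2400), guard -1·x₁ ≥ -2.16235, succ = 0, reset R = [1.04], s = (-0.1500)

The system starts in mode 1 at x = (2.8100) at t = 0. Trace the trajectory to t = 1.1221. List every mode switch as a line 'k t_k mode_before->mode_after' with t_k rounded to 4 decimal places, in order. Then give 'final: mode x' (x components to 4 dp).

Mode 1: guard c·x = -2.1623 hit at Δt = 0.4279 (t = 0.4279), x⁻ = (2.1623) → reset → x⁺ = (2.0988), jump to mode 0
Mode 0: flow for 0.6942 to horizon, guard not reached → x = (0.3537)

1 0.4279 1->0
final: 0 0.3537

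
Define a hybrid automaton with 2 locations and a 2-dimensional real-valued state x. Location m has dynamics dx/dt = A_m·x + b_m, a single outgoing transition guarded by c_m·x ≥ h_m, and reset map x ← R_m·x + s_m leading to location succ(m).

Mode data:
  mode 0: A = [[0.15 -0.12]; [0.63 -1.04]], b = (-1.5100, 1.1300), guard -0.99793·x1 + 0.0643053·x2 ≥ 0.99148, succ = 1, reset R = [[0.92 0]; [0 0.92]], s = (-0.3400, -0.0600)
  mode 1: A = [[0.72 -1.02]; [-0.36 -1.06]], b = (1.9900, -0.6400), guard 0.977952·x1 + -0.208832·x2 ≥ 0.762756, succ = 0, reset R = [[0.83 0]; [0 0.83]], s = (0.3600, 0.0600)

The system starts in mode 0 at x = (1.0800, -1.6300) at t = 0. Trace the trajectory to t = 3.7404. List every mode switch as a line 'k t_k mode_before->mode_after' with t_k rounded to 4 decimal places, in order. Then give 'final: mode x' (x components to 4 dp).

Mode 0: guard c·x = 0.9915 hit at Δt = 1.3988 (t = 1.3988), x⁻ = (-0.9681, 0.3946) → reset → x⁺ = (-1.2307, 0.3030), jump to mode 1
Mode 1: guard c·x = 0.7628 hit at Δt = 1.1826 (t = 2.5814), x⁻ = (0.7192, -0.2844) → reset → x⁺ = (0.9570, -0.1760), jump to mode 0
Mode 0: flow for 1.1590 to horizon, guard not reached → x = (-0.8377, 0.6734)

1 1.3988 0->1
2 2.5814 1->0
final: 0 -0.8377 0.6734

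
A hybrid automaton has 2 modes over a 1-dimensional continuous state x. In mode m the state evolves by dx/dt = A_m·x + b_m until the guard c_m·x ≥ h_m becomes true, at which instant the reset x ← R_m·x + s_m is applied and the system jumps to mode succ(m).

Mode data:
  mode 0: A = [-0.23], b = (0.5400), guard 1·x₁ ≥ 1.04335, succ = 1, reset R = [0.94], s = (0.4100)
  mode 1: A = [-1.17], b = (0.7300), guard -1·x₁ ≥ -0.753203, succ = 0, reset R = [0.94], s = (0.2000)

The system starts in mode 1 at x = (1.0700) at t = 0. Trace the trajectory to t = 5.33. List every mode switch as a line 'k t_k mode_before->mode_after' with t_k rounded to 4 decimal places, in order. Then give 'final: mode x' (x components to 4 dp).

1 1.0586 1->0
2 1.4878 0->1
3 3.0094 1->0
4 3.4386 0->1
5 4.9603 1->0
final: 0 1.0254

Mode 1: guard c·x = -0.7532 hit at Δt = 1.0586 (t = 1.0586), x⁻ = (0.7532) → reset → x⁺ = (0.9080), jump to mode 0
Mode 0: guard c·x = 1.0433 hit at Δt = 0.4292 (t = 1.4878), x⁻ = (1.0433) → reset → x⁺ = (1.3907), jump to mode 1
Mode 1: guard c·x = -0.7532 hit at Δt = 1.5217 (t = 3.0094), x⁻ = (0.7532) → reset → x⁺ = (0.9080), jump to mode 0
Mode 0: guard c·x = 1.0433 hit at Δt = 0.4292 (t = 3.4386), x⁻ = (1.0433) → reset → x⁺ = (1.3907), jump to mode 1
Mode 1: guard c·x = -0.7532 hit at Δt = 1.5217 (t = 4.9603), x⁻ = (0.7532) → reset → x⁺ = (0.9080), jump to mode 0
Mode 0: flow for 0.3697 to horizon, guard not reached → x = (1.0254)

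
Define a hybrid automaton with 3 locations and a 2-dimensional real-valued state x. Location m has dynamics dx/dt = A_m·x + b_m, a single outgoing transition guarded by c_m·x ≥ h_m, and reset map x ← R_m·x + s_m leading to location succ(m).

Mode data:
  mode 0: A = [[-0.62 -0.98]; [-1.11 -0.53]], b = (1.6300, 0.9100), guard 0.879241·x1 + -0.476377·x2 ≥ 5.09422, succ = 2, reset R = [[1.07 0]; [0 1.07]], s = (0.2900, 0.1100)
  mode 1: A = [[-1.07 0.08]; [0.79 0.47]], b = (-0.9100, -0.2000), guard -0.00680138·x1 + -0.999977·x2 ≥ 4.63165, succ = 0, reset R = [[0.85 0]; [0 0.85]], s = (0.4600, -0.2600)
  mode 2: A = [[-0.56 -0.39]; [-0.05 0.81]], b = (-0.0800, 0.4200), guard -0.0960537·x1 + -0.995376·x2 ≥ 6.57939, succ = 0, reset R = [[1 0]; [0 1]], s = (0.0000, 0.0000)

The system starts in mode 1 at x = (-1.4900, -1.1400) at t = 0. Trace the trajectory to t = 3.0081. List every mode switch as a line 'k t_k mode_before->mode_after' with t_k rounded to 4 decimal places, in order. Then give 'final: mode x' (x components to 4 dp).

1 1.4071 1->0
2 2.5843 0->2
final: 2 4.1040 -5.1242

Mode 1: guard c·x = 4.6316 hit at Δt = 1.4071 (t = 1.4071), x⁻ = (-1.1752, -4.6238) → reset → x⁺ = (-0.5389, -4.1902), jump to mode 0
Mode 0: guard c·x = 5.0942 hit at Δt = 1.1772 (t = 2.5843), x⁻ = (3.8597, -3.5700) → reset → x⁺ = (4.4198, -3.7099), jump to mode 2
Mode 2: flow for 0.4238 to horizon, guard not reached → x = (4.1040, -5.1242)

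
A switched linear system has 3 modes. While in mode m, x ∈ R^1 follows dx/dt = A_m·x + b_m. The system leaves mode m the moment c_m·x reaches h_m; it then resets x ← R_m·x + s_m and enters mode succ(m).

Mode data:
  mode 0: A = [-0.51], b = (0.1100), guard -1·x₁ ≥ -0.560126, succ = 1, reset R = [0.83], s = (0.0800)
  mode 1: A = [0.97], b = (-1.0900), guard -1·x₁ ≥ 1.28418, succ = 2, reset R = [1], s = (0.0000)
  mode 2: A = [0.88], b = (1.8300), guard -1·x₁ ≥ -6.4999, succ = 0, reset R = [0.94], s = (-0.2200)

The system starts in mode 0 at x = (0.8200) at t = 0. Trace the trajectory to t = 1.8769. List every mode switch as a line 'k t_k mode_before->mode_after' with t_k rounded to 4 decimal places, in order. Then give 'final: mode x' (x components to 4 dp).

Mode 0: guard c·x = -0.5601 hit at Δt = 1.1023 (t = 1.1023), x⁻ = (0.5601) → reset → x⁺ = (0.5449), jump to mode 1
Mode 1: flow for 0.7746 to horizon, guard not reached → x = (-0.1033)

1 1.1023 0->1
final: 1 -0.1033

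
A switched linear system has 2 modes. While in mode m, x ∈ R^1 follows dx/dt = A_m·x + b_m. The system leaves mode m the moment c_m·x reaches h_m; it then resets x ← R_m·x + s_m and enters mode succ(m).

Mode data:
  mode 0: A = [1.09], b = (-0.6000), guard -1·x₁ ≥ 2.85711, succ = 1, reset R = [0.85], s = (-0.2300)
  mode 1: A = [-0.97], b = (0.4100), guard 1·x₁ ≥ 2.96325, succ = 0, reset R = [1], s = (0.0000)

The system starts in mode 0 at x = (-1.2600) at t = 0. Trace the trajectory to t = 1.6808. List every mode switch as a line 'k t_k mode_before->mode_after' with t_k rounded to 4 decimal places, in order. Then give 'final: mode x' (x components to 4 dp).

1 0.5802 0->1
final: 1 -0.6368

Mode 0: guard c·x = 2.8571 hit at Δt = 0.5802 (t = 0.5802), x⁻ = (-2.8571) → reset → x⁺ = (-2.6585), jump to mode 1
Mode 1: flow for 1.1006 to horizon, guard not reached → x = (-0.6368)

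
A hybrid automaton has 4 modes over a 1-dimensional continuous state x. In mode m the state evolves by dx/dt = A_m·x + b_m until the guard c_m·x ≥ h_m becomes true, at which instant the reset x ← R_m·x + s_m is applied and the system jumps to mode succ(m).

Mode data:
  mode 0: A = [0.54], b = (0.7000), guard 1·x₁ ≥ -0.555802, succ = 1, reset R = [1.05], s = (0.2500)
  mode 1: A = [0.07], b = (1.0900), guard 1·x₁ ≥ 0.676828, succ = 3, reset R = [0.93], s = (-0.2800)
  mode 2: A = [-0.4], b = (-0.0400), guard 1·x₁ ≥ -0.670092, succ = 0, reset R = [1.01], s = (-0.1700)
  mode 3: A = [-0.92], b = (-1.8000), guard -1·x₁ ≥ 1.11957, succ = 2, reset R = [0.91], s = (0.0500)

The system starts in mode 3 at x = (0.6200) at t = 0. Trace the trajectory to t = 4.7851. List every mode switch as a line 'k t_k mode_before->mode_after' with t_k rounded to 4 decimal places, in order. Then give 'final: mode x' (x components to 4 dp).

1 1.2222 3->2
2 2.2755 2->0
3 3.1999 0->1
4 4.1171 1->3
final: 3 -0.7093

Mode 3: guard c·x = 1.1196 hit at Δt = 1.2222 (t = 1.2222), x⁻ = (-1.1196) → reset → x⁺ = (-0.9688), jump to mode 2
Mode 2: guard c·x = -0.6701 hit at Δt = 1.0533 (t = 2.2755), x⁻ = (-0.6701) → reset → x⁺ = (-0.8468), jump to mode 0
Mode 0: guard c·x = -0.5558 hit at Δt = 0.9244 (t = 3.1999), x⁻ = (-0.5558) → reset → x⁺ = (-0.3336), jump to mode 1
Mode 1: guard c·x = 0.6768 hit at Δt = 0.9172 (t = 4.1171), x⁻ = (0.6768) → reset → x⁺ = (0.3495), jump to mode 3
Mode 3: flow for 0.6680 to horizon, guard not reached → x = (-0.7093)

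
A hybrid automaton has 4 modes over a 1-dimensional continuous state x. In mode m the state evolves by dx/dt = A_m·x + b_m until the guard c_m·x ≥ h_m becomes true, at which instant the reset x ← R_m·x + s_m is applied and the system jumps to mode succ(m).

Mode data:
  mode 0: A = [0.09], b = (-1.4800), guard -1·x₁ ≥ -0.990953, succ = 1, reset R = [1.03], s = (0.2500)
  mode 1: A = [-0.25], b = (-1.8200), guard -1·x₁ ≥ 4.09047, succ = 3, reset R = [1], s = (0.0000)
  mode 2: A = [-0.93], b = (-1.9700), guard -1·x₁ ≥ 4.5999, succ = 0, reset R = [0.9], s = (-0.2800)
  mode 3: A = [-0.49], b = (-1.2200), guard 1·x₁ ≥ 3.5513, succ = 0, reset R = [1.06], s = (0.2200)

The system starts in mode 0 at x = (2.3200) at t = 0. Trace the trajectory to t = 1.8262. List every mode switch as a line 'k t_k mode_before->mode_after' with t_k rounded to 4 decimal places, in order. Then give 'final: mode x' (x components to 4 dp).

1 0.9992 0->1
final: 1 -0.3264

Mode 0: guard c·x = -0.9910 hit at Δt = 0.9992 (t = 0.9992), x⁻ = (0.9910) → reset → x⁺ = (1.2707), jump to mode 1
Mode 1: flow for 0.8270 to horizon, guard not reached → x = (-0.3264)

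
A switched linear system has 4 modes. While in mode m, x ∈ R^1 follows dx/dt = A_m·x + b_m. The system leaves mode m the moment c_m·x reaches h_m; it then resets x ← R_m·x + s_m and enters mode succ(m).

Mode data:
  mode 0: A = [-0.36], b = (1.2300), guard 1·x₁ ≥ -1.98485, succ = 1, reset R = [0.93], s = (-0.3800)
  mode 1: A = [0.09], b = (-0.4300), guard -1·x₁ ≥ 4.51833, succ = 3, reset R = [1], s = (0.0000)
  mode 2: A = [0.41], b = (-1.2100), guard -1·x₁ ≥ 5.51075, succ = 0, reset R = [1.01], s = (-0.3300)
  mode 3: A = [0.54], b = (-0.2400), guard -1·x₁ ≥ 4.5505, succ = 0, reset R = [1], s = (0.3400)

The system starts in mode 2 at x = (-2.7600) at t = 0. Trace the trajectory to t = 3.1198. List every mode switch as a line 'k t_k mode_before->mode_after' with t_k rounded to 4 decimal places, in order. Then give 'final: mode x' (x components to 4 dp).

Mode 2: guard c·x = 5.5107 hit at Δt = 0.9589 (t = 0.9589), x⁻ = (-5.5107) → reset → x⁺ = (-5.8959), jump to mode 0
Mode 0: guard c·x = -1.9849 hit at Δt = 1.5130 (t = 2.4719), x⁻ = (-1.9849) → reset → x⁺ = (-2.2259), jump to mode 1
Mode 1: flow for 0.6479 to horizon, guard not reached → x = (-2.6464)

1 0.9589 2->0
2 2.4719 0->1
final: 1 -2.6464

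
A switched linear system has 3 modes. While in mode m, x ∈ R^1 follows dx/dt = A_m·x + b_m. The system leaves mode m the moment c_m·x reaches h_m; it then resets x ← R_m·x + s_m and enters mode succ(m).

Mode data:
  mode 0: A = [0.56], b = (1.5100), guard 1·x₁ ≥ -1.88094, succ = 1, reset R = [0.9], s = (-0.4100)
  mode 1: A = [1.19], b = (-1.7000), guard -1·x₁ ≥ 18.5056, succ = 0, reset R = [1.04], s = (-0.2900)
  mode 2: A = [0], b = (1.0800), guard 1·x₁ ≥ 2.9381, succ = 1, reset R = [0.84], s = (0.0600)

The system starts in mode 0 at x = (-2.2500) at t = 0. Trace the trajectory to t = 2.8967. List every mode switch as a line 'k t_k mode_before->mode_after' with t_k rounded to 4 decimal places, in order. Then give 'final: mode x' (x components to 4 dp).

1 1.0759 0->1
2 2.5303 1->0
final: 0 -23.3709

Mode 0: guard c·x = -1.8809 hit at Δt = 1.0759 (t = 1.0759), x⁻ = (-1.8809) → reset → x⁺ = (-2.1028), jump to mode 1
Mode 1: guard c·x = 18.5056 hit at Δt = 1.4544 (t = 2.5303), x⁻ = (-18.5056) → reset → x⁺ = (-19.5358), jump to mode 0
Mode 0: flow for 0.3664 to horizon, guard not reached → x = (-23.3709)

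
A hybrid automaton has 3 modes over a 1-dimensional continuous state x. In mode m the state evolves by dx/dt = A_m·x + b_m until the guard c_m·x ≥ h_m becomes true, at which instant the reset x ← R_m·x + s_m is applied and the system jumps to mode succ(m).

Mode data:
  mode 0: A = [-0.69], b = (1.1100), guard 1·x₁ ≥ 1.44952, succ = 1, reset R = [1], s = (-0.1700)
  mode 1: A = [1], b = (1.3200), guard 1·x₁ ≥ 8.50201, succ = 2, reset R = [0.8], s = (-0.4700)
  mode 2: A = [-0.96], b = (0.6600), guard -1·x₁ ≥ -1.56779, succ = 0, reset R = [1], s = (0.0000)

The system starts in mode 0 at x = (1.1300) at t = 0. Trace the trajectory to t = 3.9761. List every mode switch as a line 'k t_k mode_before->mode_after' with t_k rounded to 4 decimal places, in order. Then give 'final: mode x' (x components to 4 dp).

Mode 0: guard c·x = 1.4495 hit at Δt = 1.5957 (t = 1.5957), x⁻ = (1.4495) → reset → x⁺ = (1.2795), jump to mode 1
Mode 1: guard c·x = 8.5020 hit at Δt = 1.3293 (t = 2.9250), x⁻ = (8.5020) → reset → x⁺ = (6.3316), jump to mode 2
Mode 2: flow for 1.0511 to horizon, guard not reached → x = (2.7452)

1 1.5957 0->1
2 2.9250 1->2
final: 2 2.7452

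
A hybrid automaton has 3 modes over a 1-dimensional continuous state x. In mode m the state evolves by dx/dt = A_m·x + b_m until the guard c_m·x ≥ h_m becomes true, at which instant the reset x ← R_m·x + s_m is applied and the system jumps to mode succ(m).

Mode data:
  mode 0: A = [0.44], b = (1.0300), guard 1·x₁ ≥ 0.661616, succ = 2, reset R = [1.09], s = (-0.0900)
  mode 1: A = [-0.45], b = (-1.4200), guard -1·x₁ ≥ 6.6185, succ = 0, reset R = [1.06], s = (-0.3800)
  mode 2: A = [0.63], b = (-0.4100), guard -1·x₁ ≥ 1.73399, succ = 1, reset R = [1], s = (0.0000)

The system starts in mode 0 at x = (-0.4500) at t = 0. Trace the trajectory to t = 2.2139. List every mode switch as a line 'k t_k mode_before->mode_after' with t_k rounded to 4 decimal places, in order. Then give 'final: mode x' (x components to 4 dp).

1 1.0509 0->2
final: 2 0.6099

Mode 0: guard c·x = 0.6616 hit at Δt = 1.0509 (t = 1.0509), x⁻ = (0.6616) → reset → x⁺ = (0.6312), jump to mode 2
Mode 2: flow for 1.1630 to horizon, guard not reached → x = (0.6099)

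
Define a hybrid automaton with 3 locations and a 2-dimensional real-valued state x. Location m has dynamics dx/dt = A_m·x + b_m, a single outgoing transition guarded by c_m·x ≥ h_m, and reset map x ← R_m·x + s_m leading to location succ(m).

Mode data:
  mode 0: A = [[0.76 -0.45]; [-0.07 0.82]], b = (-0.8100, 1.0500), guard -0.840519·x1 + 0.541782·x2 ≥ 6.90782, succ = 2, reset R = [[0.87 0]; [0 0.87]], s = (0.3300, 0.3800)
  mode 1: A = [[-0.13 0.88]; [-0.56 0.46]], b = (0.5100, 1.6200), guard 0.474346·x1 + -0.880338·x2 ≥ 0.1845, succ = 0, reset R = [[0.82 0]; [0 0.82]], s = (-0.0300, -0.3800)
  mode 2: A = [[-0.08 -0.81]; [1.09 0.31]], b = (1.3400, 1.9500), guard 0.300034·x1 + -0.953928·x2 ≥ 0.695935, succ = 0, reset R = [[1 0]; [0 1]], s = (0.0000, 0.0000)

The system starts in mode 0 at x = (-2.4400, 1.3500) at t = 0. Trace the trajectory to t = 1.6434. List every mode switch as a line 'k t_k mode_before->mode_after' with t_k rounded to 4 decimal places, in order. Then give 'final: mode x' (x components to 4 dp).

1 0.7026 0->2
final: 2 -4.9038 0.9326

Mode 0: guard c·x = 6.9078 hit at Δt = 0.7026 (t = 0.7026), x⁻ = (-5.8652, 3.6510) → reset → x⁺ = (-4.7727, 3.5563), jump to mode 2
Mode 2: flow for 0.9408 to horizon, guard not reached → x = (-4.9038, 0.9326)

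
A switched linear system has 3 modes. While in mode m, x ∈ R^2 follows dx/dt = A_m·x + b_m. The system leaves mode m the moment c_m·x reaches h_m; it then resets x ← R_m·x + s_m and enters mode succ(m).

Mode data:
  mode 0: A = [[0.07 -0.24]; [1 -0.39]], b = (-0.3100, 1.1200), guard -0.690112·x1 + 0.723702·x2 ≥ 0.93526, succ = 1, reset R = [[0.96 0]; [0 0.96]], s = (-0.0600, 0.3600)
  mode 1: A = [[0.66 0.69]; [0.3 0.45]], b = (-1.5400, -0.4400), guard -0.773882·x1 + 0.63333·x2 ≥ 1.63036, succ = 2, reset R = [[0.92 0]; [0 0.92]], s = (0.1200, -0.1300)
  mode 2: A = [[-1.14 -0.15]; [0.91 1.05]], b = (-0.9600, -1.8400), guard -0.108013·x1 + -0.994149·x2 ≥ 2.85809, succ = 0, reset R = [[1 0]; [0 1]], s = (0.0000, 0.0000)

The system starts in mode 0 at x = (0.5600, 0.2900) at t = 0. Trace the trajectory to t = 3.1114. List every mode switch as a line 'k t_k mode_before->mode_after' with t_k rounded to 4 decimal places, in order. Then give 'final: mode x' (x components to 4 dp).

1 0.9671 0->1
2 2.0880 1->2
final: 2 -0.7867 0.8126

Mode 0: guard c·x = 0.9353 hit at Δt = 0.9671 (t = 0.9671), x⁻ = (0.0744, 1.3633) → reset → x⁺ = (0.0115, 1.6688), jump to mode 1
Mode 1: guard c·x = 1.6304 hit at Δt = 1.1209 (t = 2.0880), x⁻ = (-0.4383, 2.0386) → reset → x⁺ = (-0.2833, 1.7456), jump to mode 2
Mode 2: flow for 1.0234 to horizon, guard not reached → x = (-0.7867, 0.8126)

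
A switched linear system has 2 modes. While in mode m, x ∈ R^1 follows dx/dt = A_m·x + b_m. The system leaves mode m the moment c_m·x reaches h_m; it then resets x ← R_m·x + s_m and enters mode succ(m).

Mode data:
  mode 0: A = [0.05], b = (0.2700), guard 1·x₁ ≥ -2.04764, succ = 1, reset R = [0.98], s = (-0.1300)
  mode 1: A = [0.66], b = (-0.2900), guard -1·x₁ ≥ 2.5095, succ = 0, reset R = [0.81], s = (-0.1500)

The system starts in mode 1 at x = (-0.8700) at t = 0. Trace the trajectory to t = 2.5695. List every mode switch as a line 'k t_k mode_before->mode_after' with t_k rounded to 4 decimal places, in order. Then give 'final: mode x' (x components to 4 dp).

Mode 1: guard c·x = 2.5095 hit at Δt = 1.2301 (t = 1.2301), x⁻ = (-2.5095) → reset → x⁺ = (-2.1827), jump to mode 0
Mode 0: guard c·x = -2.0476 hit at Δt = 0.8224 (t = 2.0525), x⁻ = (-2.0476) → reset → x⁺ = (-2.1367), jump to mode 1
Mode 1: guard c·x = 2.5095 hit at Δt = 0.2048 (t = 2.2573), x⁻ = (-2.5095) → reset → x⁺ = (-2.1827), jump to mode 0
Mode 0: flow for 0.3122 to horizon, guard not reached → x = (-2.1321)

1 1.2301 1->0
2 2.0525 0->1
3 2.2573 1->0
final: 0 -2.1321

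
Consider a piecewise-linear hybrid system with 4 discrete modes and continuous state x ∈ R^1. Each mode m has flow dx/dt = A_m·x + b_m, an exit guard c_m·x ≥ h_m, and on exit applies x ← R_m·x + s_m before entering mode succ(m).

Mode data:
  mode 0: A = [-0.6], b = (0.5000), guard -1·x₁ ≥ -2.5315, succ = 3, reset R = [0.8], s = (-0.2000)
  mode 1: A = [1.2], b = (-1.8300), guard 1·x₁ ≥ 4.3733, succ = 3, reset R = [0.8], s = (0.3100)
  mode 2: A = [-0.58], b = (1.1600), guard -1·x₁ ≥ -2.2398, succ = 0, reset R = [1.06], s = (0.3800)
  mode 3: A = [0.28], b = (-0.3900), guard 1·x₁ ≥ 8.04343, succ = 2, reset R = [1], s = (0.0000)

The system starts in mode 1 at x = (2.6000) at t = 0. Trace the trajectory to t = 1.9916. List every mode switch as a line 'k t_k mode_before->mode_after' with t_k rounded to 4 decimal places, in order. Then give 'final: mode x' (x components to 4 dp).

Mode 1: guard c·x = 4.3733 hit at Δt = 0.8120 (t = 0.8120), x⁻ = (4.3733) → reset → x⁺ = (3.8086), jump to mode 3
Mode 3: flow for 1.1796 to horizon, guard not reached → x = (4.7541)

1 0.8120 1->3
final: 3 4.7541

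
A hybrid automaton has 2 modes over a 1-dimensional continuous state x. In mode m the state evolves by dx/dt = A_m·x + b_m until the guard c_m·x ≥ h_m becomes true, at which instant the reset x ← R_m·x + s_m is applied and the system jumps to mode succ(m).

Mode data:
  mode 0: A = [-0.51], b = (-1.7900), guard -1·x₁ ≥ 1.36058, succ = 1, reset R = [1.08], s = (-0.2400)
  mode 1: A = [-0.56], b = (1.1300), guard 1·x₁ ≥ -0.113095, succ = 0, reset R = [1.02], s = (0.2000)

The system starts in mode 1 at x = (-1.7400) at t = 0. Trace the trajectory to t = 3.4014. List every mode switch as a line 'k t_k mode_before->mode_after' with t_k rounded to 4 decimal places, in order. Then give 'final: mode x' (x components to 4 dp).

Mode 1: guard c·x = -0.1131 hit at Δt = 1.0130 (t = 1.0130), x⁻ = (-0.1131) → reset → x⁺ = (0.0846), jump to mode 0
Mode 0: guard c·x = 1.3606 hit at Δt = 1.0084 (t = 2.0214), x⁻ = (-1.3606) → reset → x⁺ = (-1.7094), jump to mode 1
Mode 1: guard c·x = -0.1131 hit at Δt = 0.9984 (t = 3.0198), x⁻ = (-0.1131) → reset → x⁺ = (0.0846), jump to mode 0
Mode 0: flow for 0.3816 to horizon, guard not reached → x = (-0.5510)

1 1.0130 1->0
2 2.0214 0->1
3 3.0198 1->0
final: 0 -0.5510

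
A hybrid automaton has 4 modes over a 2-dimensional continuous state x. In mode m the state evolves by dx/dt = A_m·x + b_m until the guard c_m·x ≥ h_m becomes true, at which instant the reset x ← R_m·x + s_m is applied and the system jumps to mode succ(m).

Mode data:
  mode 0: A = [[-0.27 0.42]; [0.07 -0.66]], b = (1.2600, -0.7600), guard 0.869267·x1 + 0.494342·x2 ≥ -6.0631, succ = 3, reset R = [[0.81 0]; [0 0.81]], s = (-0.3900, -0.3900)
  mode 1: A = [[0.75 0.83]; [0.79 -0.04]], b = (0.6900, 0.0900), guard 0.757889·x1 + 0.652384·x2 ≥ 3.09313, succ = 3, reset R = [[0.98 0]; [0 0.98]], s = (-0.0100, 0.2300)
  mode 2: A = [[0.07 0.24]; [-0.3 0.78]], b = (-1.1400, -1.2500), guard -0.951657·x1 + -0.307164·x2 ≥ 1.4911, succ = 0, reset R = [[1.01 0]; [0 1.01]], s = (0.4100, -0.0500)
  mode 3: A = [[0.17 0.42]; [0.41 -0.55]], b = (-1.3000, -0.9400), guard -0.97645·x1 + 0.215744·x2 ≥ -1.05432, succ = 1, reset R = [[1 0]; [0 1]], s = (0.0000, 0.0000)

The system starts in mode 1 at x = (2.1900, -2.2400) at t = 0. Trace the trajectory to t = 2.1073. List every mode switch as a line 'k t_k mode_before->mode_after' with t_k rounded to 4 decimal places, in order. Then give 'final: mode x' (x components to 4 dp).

1 0.9852 1->3
final: 3 3.3856 0.6300

Mode 1: guard c·x = 3.0931 hit at Δt = 0.9852 (t = 0.9852), x⁻ = (3.9976, 0.0972) → reset → x⁺ = (3.9076, 0.3253), jump to mode 3
Mode 3: flow for 1.1221 to horizon, guard not reached → x = (3.3856, 0.6300)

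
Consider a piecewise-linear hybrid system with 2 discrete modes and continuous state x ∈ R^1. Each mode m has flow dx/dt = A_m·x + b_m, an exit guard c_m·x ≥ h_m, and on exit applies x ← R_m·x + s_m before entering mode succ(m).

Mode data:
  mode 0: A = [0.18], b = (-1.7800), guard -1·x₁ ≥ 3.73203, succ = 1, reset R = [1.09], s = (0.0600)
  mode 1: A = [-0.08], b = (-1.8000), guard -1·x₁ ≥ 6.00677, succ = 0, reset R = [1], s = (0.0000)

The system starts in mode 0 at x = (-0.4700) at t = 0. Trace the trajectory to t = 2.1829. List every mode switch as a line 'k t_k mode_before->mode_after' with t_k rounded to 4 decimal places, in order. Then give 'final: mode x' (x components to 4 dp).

1 1.5209 0->1
final: 1 -4.9618

Mode 0: guard c·x = 3.7320 hit at Δt = 1.5209 (t = 1.5209), x⁻ = (-3.7320) → reset → x⁺ = (-4.0079), jump to mode 1
Mode 1: flow for 0.6620 to horizon, guard not reached → x = (-4.9618)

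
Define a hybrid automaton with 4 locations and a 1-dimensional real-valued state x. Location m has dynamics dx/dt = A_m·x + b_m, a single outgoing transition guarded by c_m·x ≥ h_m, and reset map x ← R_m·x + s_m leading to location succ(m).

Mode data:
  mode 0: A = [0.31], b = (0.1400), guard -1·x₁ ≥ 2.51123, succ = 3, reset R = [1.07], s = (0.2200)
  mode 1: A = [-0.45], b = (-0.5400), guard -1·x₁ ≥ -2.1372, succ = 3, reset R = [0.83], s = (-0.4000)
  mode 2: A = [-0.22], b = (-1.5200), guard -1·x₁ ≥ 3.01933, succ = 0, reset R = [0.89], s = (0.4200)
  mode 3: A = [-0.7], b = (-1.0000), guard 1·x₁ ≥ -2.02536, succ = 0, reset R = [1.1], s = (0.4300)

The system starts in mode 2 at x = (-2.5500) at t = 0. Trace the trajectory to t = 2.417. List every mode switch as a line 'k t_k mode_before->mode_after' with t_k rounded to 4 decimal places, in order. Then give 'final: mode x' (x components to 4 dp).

Mode 2: guard c·x = 3.0193 hit at Δt = 0.5178 (t = 0.5178), x⁻ = (-3.0193) → reset → x⁺ = (-2.2672), jump to mode 0
Mode 0: guard c·x = 2.5112 hit at Δt = 0.4068 (t = 0.9246), x⁻ = (-2.5112) → reset → x⁺ = (-2.4670), jump to mode 3
Mode 3: guard c·x = -2.0254 hit at Δt = 0.7913 (t = 1.7159), x⁻ = (-2.0254) → reset → x⁺ = (-1.7979), jump to mode 0
Mode 0: flow for 0.7011 to horizon, guard not reached → x = (-2.1247)

1 0.5178 2->0
2 0.9246 0->3
3 1.7159 3->0
final: 0 -2.1247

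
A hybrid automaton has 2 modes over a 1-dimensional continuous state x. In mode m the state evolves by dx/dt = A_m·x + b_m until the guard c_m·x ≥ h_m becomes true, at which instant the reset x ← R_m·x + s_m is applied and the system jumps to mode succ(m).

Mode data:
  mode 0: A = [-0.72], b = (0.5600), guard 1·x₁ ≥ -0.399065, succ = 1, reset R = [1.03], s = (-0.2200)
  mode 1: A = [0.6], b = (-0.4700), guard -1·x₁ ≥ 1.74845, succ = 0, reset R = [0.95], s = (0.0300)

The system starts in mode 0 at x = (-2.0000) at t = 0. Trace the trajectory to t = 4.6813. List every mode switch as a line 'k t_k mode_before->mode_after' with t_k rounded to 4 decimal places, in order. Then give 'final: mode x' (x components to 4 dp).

1 1.1928 0->1
2 2.1632 1->0
3 3.1581 0->1
4 4.1285 1->0
final: 0 -0.8400

Mode 0: guard c·x = -0.3991 hit at Δt = 1.1928 (t = 1.1928), x⁻ = (-0.3991) → reset → x⁺ = (-0.6310), jump to mode 1
Mode 1: guard c·x = 1.7485 hit at Δt = 0.9704 (t = 2.1632), x⁻ = (-1.7484) → reset → x⁺ = (-1.6310), jump to mode 0
Mode 0: guard c·x = -0.3991 hit at Δt = 0.9949 (t = 3.1581), x⁻ = (-0.3991) → reset → x⁺ = (-0.6310), jump to mode 1
Mode 1: guard c·x = 1.7485 hit at Δt = 0.9704 (t = 4.1285), x⁻ = (-1.7485) → reset → x⁺ = (-1.6310), jump to mode 0
Mode 0: flow for 0.5528 to horizon, guard not reached → x = (-0.8400)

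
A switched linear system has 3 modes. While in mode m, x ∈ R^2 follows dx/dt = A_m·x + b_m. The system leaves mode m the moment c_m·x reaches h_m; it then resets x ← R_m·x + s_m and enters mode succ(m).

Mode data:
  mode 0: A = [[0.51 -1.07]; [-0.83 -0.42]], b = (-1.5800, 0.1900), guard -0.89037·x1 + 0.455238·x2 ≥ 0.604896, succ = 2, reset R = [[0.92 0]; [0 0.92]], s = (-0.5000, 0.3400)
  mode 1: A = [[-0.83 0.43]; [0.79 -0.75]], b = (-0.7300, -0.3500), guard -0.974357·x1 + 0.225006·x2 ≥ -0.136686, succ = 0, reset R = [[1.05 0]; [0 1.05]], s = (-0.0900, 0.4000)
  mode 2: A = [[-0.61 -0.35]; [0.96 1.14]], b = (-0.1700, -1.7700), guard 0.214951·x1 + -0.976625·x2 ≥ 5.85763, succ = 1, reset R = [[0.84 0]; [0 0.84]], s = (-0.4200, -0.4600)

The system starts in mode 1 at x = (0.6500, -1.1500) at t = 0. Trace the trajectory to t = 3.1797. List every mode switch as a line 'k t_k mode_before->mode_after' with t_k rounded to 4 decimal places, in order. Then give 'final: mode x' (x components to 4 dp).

1 0.5163 1->0
2 0.9542 0->2
3 2.1592 2->1
4 2.4143 1->0
final: 0 0.6802 -3.1258

Mode 1: guard c·x = -0.1367 hit at Δt = 0.5163 (t = 0.5163), x⁻ = (-0.0556, -0.8480) → reset → x⁺ = (-0.1483, -0.4904), jump to mode 0
Mode 0: guard c·x = 0.6049 hit at Δt = 0.4379 (t = 0.9542), x⁻ = (-0.7733, -0.1837) → reset → x⁺ = (-1.2114, 0.1710), jump to mode 2
Mode 2: guard c·x = 5.8576 hit at Δt = 1.2050 (t = 2.1592), x⁻ = (0.0827, -5.9796) → reset → x⁺ = (-0.3506, -5.4829), jump to mode 1
Mode 1: guard c·x = -0.1367 hit at Δt = 0.2551 (t = 2.4143), x⁻ = (-0.9529, -4.7340) → reset → x⁺ = (-1.0906, -4.5707), jump to mode 0
Mode 0: flow for 0.7654 to horizon, guard not reached → x = (0.6802, -3.1258)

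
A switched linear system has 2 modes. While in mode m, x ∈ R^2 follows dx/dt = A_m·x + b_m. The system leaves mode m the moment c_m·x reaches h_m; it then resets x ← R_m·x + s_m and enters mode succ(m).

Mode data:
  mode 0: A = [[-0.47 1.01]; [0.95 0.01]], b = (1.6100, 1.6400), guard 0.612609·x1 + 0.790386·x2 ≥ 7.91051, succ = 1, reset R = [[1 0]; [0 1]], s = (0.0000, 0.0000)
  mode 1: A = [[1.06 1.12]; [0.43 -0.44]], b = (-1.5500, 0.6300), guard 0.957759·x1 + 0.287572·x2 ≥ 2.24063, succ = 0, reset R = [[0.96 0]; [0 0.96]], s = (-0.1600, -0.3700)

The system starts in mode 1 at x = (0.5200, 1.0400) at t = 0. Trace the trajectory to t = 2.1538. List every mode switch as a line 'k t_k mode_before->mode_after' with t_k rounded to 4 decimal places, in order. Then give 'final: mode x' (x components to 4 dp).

Mode 1: guard c·x = 2.2406 hit at Δt = 1.4050 (t = 1.4050), x⁻ = (1.8364, 1.6754) → reset → x⁺ = (1.6030, 1.2384), jump to mode 0
Mode 0: flow for 0.7488 to horizon, guard not reached → x = (3.8958, 4.3510)

1 1.4050 1->0
final: 0 3.8958 4.3510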